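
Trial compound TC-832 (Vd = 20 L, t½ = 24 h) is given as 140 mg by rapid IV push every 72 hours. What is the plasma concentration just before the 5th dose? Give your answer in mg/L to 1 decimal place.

1.0 mg/L

f = (1/2)^(τ/t½) = (1/2)^(72/24) ≈ 0.1250.
C₀ = D/Vd = 140/20 ≈ 7.000 mg/L.
Before the 5th dose, 4 doses have been given. Superposition: Cmin = C₀·(f + f² + … + f^4).
≈ 7.000 × (0.1250 + 0.0156 + 0.0020 + 0.0002) ≈ 7.000 × 0.1428 ≈ 1.000 mg/L.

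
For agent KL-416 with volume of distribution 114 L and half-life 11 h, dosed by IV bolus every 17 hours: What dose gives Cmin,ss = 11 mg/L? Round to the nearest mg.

τ/t½ = 17/11 ≈ 1.5455, so f = (1/2)^(17/11) ≈ 0.342588.
Cmin,ss = (D/Vd)·f/(1−f), so D = Cmin,ss·Vd·(1−f)/f.
D = 11 × 114 × (1−f)/f ≈ 11 × 114 × 1.91896 ≈ 2406.38 mg.

2406 mg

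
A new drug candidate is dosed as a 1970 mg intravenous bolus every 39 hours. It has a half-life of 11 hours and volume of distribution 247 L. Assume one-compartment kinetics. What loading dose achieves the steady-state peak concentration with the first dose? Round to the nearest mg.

f = (1/2)^(39/11) ≈ 0.085647; accumulation ratio R = 1/(1−f) ≈ 1.09367.
Loading dose to hit Cmax,ss on first dose: D_load = D_maint·R ≈ 1970 × 1.09367 ≈ 2154.53 mg.

2155 mg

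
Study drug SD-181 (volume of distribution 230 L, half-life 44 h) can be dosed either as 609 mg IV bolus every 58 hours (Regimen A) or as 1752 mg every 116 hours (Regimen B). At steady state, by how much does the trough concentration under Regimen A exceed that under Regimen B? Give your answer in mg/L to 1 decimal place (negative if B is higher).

Regimen A: f = (1/2)^(58/44) ≈ 0.4010; Cmin,ss = (609/230)·f/(1−f) ≈ 1.773 mg/L.
Regimen B: f = (1/2)^(116/44) ≈ 0.1608; Cmin,ss = (1752/230)·f/(1−f) ≈ 1.460 mg/L.
Difference ≈ 1.773 − 1.460 ≈ 0.313 mg/L.

0.3 mg/L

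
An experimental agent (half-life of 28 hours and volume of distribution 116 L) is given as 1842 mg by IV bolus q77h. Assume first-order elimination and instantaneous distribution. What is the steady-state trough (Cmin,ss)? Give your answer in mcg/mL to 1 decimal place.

2.8 mcg/mL

k = ln2/t½ = ln2/28 ≈ 0.024755 h⁻¹; fraction remaining f = e^(−kτ) = e^(−0.024755×77) ≈ 0.1487.
Accumulation ratio R = 1/(1 − f) ≈ 1/0.8513 ≈ 1.1747.
Single-dose peak C₀ = D/Vd = 1842/116 ≈ 15.879 mcg/mL.
Steady-state peak Cmax,ss = C₀·R ≈ 15.879 × 1.1747 ≈ 18.653 mcg/mL.
One interval later, Cmin,ss = Cmax,ss·e^(−kτ) ≈ 18.653 × 0.1487 ≈ 2.774 mcg/mL.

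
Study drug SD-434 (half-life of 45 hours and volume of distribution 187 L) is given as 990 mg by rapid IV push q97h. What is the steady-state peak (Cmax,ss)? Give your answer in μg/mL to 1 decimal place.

6.8 μg/mL

τ/t½ = 97/45 ≈ 2.1556, so fraction remaining f = (1/2)^(97/45) ≈ 0.2244.
At steady state, accumulation factor R = 1/(1 − e^(−kτ)) ≈ 1.2893.
Single-dose peak C₀ = D/Vd = 990/187 ≈ 5.294 μg/mL.
Cmax,ss = C₀/(1 − f) ≈ 5.294/0.7756 ≈ 6.826 μg/mL.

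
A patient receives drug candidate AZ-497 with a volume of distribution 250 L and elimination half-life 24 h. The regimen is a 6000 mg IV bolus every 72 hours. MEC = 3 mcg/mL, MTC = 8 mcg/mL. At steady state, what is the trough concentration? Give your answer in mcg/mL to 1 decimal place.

3.4 mcg/mL

The dosing interval is 3 half-lives, so f = 2^(−3) = 0.125.
Accumulation ratio R = 1/(1 − f) = 1/0.875 = 8/7.
Single-dose peak C₀ = D/Vd = 6000/250 = 24 mcg/mL.
Steady-state peak Cmax,ss = C₀·R = 24 × 8/7 ≈ 27.429 mcg/mL.
Steady-state trough Cmin,ss = Cmax,ss·f ≈ 27.429 × 0.125 ≈ 3.429 mcg/mL.
Trough 3.4 mcg/mL vs MEC 3 mcg/mL: adequate.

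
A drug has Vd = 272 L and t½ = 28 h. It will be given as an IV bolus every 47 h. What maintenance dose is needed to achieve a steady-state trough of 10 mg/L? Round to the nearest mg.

τ/t½ = 47/28 ≈ 1.6786, so f = (1/2)^(47/28) ≈ 0.312392.
Cmin,ss = (D/Vd)·f/(1−f), so D = Cmin,ss·Vd·(1−f)/f.
D = 10 × 272 × (1−f)/f ≈ 10 × 272 × 2.20111 ≈ 5987.02 mg.

5987 mg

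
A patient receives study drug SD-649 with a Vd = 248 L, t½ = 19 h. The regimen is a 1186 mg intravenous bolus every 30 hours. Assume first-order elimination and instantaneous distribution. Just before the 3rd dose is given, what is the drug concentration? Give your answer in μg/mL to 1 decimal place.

2.1 μg/mL

f = (1/2)^(τ/t½) = (1/2)^(30/19) ≈ 0.3347.
C₀ = D/Vd = 1186/248 ≈ 4.782 μg/mL.
Before the 3rd dose, 2 doses have been given. Superposition: Cmin = C₀·(f + f²).
≈ 4.782 × (0.3347 + 0.1120) ≈ 4.782 × 0.4467 ≈ 2.136 μg/mL.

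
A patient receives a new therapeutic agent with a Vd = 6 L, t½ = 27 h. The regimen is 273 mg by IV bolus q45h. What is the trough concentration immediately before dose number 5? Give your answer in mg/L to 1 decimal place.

20.7 mg/L

f = (1/2)^(τ/t½) = (1/2)^(45/27) ≈ 0.3150.
C₀ = D/Vd = 273/6 ≈ 45.500 mg/L.
Before the 5th dose, 4 doses have been given. Superposition: Cmin = C₀·(f + f² + … + f^4).
≈ 45.500 × (0.3150 + 0.0992 + 0.0313 + 0.0098) ≈ 45.500 × 0.4553 ≈ 20.716 mg/L.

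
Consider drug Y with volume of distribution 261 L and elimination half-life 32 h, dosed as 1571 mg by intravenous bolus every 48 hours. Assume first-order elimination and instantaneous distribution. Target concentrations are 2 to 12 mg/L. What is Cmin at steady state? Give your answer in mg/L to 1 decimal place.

τ/t½ = 48/32 ≈ 1.5, so fraction remaining f = (1/2)^(48/32) ≈ 0.3536.
Single-dose peak C₀ = D/Vd = 1571/261 ≈ 6.019 mg/L.
Steady-state trough Cmin,ss = C₀·f/(1−f) ≈ 6.019 × 0.3536/0.6464 ≈ 3.293 mg/L.
Trough 3.3 mg/L vs MEC 2 mg/L: adequate.

3.3 mg/L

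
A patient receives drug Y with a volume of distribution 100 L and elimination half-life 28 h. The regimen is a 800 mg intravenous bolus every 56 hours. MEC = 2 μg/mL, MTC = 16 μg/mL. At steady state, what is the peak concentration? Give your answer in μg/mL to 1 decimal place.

τ = 56 h = 2 half-lives, so f = (1/2)^2 = 0.25.
Accumulation ratio R = 1/(1 − f) = 1/0.75 = 4/3.
Single-dose peak C₀ = D/Vd = 800/100 = 8 μg/mL.
Steady-state peak Cmax,ss = C₀·R = 8 × 4/3 ≈ 10.667 μg/mL.
Peak 10.7 μg/mL vs MTC 16 μg/mL: below toxic threshold.

10.7 μg/mL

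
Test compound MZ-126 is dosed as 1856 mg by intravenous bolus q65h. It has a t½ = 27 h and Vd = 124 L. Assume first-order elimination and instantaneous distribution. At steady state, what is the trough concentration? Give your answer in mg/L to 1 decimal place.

3.5 mg/L

τ/t½ = 65/27 ≈ 2.4074, so fraction remaining f = (1/2)^(65/27) ≈ 0.1885.
At steady state, accumulation factor R = 1/(1 − e^(−kτ)) ≈ 1.2323.
Each bolus raises the concentration by D/Vd = 1856/124 ≈ 14.968 mg/L.
Cmax,ss = C₀/(1 − f) ≈ 14.968/0.8115 ≈ 18.445 mg/L.
One interval later, Cmin,ss = Cmax,ss·e^(−kτ) ≈ 18.445 × 0.1885 ≈ 3.477 mg/L.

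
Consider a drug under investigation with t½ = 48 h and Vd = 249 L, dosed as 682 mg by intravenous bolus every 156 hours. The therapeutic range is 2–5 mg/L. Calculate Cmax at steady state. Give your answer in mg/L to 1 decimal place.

k = ln2/t½ = ln2/48 ≈ 0.014441 h⁻¹; fraction remaining f = e^(−kτ) = e^(−0.014441×156) ≈ 0.1051.
At steady state, accumulation factor R = 1/(1 − e^(−kτ)) ≈ 1.1174.
Single-dose peak C₀ = D/Vd = 682/249 ≈ 2.739 mg/L.
Cmax,ss = C₀/(1 − f) ≈ 2.739/0.8949 ≈ 3.061 mg/L.
Peak 3.1 mg/L vs MTC 5 mg/L: below toxic threshold.

3.1 mg/L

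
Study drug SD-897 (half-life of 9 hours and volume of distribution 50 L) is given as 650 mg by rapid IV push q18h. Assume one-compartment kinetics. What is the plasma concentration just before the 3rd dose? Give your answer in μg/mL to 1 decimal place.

f = (1/2)^(τ/t½) = (1/2)^(18/9) ≈ 0.2500.
C₀ = D/Vd = 650/50 ≈ 13.000 μg/mL.
Before the 3rd dose, 2 doses have been given. Superposition: Cmin = C₀·(f + f²).
≈ 13.000 × (0.2500 + 0.0625) ≈ 13.000 × 0.3125 ≈ 4.062 μg/mL.

4.1 μg/mL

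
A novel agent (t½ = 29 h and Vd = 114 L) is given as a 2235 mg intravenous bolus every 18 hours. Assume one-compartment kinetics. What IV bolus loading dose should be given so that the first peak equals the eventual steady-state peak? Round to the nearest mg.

6392 mg

f = (1/2)^(18/29) ≈ 0.650360; accumulation ratio R = 1/(1−f) ≈ 2.86008.
Loading dose to hit Cmax,ss on first dose: D_load = D_maint·R ≈ 2235 × 2.86008 ≈ 6392.28 mg.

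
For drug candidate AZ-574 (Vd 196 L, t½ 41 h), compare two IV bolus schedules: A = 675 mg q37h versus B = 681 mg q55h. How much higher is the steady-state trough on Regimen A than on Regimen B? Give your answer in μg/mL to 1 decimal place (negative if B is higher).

Regimen A: f = (1/2)^(37/41) ≈ 0.5350; Cmin,ss = (675/196)·f/(1−f) ≈ 3.962 μg/mL.
Regimen B: f = (1/2)^(55/41) ≈ 0.3946; Cmin,ss = (681/196)·f/(1−f) ≈ 2.265 μg/mL.
Difference ≈ 3.962 − 2.265 ≈ 1.697 μg/mL.

1.7 μg/mL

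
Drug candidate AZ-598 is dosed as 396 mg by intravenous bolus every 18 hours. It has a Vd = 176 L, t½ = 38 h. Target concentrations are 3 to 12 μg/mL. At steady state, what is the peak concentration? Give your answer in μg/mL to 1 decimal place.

8.0 μg/mL

k = ln2/t½ = ln2/38 ≈ 0.018241 h⁻¹; fraction remaining f = e^(−kτ) = e^(−0.018241×18) ≈ 0.7201.
Accumulation ratio R = 1/(1 − f) ≈ 1/0.2799 ≈ 3.5727.
Each bolus raises the concentration by D/Vd = 396/176 ≈ 2.250 μg/mL.
Steady-state peak Cmax,ss = C₀·R ≈ 2.250 × 3.5727 ≈ 8.039 μg/mL.
Peak 8.0 μg/mL vs MTC 12 μg/mL: below toxic threshold.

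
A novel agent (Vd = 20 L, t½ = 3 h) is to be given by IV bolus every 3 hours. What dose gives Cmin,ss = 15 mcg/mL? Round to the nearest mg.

τ/t½ = 3/3 ≈ 1, so f = (1/2)^(3/3) ≈ 0.500000.
Cmin,ss = (D/Vd)·f/(1−f), so D = Cmin,ss·Vd·(1−f)/f.
D = 15 × 20 × (1−f)/f ≈ 15 × 20 × 1.00000 ≈ 300.00 mg.

300 mg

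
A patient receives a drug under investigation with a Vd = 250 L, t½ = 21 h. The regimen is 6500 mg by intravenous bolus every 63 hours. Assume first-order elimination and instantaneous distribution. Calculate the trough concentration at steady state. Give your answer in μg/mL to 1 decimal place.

3.7 μg/mL

The dosing interval is 3 half-lives, so f = 2^(−3) = 0.125.
At steady state, R = 1/(1 − 0.125) = 8/7.
Single-dose peak C₀ = D/Vd = 6500/250 = 26 μg/mL.
Steady-state peak Cmax,ss = C₀·R = 26 × 8/7 ≈ 29.714 μg/mL.
Steady-state trough Cmin,ss = Cmax,ss·f ≈ 29.714 × 0.125 ≈ 3.714 μg/mL.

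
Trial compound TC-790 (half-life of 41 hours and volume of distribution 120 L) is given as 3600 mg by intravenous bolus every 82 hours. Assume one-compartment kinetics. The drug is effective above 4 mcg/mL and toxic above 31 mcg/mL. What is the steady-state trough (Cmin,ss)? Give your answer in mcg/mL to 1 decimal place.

The dosing interval is 2 half-lives, so f = 2^(−2) = 0.25.
At steady state, R = 1/(1 − 0.25) = 4/3.
Single-dose peak C₀ = D/Vd = 3600/120 = 30 mcg/mL.
Steady-state peak Cmax,ss = C₀·R = 30 × 4/3 ≈ 40.000 mcg/mL.
Steady-state trough Cmin,ss = Cmax,ss·f ≈ 40.000 × 0.25 ≈ 10.000 mcg/mL.
Trough 10.0 mcg/mL vs MEC 4 mcg/mL: adequate.

10.0 mcg/mL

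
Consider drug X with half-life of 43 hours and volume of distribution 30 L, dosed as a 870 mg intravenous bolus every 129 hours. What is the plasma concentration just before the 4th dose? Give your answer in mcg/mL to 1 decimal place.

4.1 mcg/mL

f = (1/2)^(τ/t½) = (1/2)^(129/43) ≈ 0.1250.
C₀ = D/Vd = 870/30 ≈ 29.000 mcg/mL.
Before the 4th dose, 3 doses have been given. Superposition: Cmin = C₀·(f + f² + … + f^3).
≈ 29.000 × (0.1250 + 0.0156 + 0.0020) ≈ 29.000 × 0.1426 ≈ 4.135 mcg/mL.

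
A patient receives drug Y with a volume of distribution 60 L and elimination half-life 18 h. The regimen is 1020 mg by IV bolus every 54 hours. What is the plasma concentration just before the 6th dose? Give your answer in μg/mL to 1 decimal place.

f = (1/2)^(τ/t½) = (1/2)^(54/18) ≈ 0.1250.
C₀ = D/Vd = 1020/60 ≈ 17.000 μg/mL.
Before the 6th dose, 5 doses have been given. Superposition: Cmin = C₀·(f + f² + … + f^5).
≈ 17.000 × (0.1250 + 0.0156 + 0.0020 + 0.0002 + 0.0000) ≈ 17.000 × 0.1428 ≈ 2.428 μg/mL.

2.4 μg/mL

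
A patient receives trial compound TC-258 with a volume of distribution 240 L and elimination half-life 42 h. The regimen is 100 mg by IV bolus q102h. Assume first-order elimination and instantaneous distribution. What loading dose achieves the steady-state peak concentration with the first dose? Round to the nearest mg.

f = (1/2)^(102/42) ≈ 0.185749; accumulation ratio R = 1/(1−f) ≈ 1.22812.
Loading dose to hit Cmax,ss on first dose: D_load = D_maint·R ≈ 100 × 1.22812 ≈ 122.81 mg.

123 mg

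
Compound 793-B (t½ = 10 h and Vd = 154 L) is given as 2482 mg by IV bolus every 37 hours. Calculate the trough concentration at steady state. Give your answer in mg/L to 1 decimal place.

Over one 37-h interval, 37/10 ≈ 3.7 half-lives elapse, leaving f ≈ 0.0769 of each dose.
At steady state, accumulation factor R = 1/(1 − e^(−kτ)) ≈ 1.0833.
Each bolus raises the concentration by D/Vd = 2482/154 ≈ 16.117 mg/L.
Cmax,ss = C₀/(1 − f) ≈ 16.117/0.9231 ≈ 17.460 mg/L.
One interval later, Cmin,ss = Cmax,ss·e^(−kτ) ≈ 17.460 × 0.0769 ≈ 1.343 mg/L.

1.3 mg/L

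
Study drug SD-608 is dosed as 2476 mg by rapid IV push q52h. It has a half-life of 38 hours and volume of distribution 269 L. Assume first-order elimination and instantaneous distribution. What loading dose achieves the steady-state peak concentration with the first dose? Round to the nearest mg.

f = (1/2)^(52/38) ≈ 0.387315; accumulation ratio R = 1/(1−f) ≈ 1.63216.
Loading dose to hit Cmax,ss on first dose: D_load = D_maint·R ≈ 2476 × 1.63216 ≈ 4041.23 mg.

4041 mg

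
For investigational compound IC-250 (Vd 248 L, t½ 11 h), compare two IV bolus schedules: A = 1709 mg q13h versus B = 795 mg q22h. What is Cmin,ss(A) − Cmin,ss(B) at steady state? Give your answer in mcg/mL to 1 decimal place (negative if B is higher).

4.4 mcg/mL

Regimen A: f = (1/2)^(13/11) ≈ 0.4408; Cmin,ss = (1709/248)·f/(1−f) ≈ 5.432 mcg/mL.
Regimen B: f = (1/2)^(22/11) ≈ 0.2500; Cmin,ss = (795/248)·f/(1−f) ≈ 1.069 mcg/mL.
Difference ≈ 5.432 − 1.069 ≈ 4.363 mcg/mL.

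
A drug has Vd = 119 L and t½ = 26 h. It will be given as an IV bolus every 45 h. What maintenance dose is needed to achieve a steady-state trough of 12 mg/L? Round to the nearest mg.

τ/t½ = 45/26 ≈ 1.7308, so f = (1/2)^(45/26) ≈ 0.301291.
Cmin,ss = (D/Vd)·f/(1−f), so D = Cmin,ss·Vd·(1−f)/f.
D = 12 × 119 × (1−f)/f ≈ 12 × 119 × 2.31905 ≈ 3311.60 mg.

3312 mg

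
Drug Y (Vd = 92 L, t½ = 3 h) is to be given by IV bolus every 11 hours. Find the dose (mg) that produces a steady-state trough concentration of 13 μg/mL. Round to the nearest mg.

13992 mg

τ/t½ = 11/3 ≈ 3.6667, so f = (1/2)^(11/3) ≈ 0.078745.
Cmin,ss = (D/Vd)·f/(1−f), so D = Cmin,ss·Vd·(1−f)/f.
D = 13 × 92 × (1−f)/f ≈ 13 × 92 × 11.69922 ≈ 13992.27 mg.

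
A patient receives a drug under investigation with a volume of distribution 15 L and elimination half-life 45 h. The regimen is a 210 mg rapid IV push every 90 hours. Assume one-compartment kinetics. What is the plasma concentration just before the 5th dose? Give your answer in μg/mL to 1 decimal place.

4.6 μg/mL

f = (1/2)^(τ/t½) = (1/2)^(90/45) ≈ 0.2500.
C₀ = D/Vd = 210/15 ≈ 14.000 μg/mL.
Before the 5th dose, 4 doses have been given. Superposition: Cmin = C₀·(f + f² + … + f^4).
≈ 14.000 × (0.2500 + 0.0625 + 0.0156 + 0.0039) ≈ 14.000 × 0.3320 ≈ 4.648 μg/mL.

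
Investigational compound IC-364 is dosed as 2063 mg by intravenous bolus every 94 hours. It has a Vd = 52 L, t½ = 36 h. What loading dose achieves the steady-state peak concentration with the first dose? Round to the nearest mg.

f = (1/2)^(94/36) ≈ 0.163673; accumulation ratio R = 1/(1−f) ≈ 1.19570.
Loading dose to hit Cmax,ss on first dose: D_load = D_maint·R ≈ 2063 × 1.19570 ≈ 2466.73 mg.

2467 mg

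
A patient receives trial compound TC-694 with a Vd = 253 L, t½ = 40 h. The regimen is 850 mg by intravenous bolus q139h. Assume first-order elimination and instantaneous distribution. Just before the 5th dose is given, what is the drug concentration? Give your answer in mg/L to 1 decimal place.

f = (1/2)^(τ/t½) = (1/2)^(139/40) ≈ 0.0899.
C₀ = D/Vd = 850/253 ≈ 3.360 mg/L.
Before the 5th dose, 4 doses have been given. Superposition: Cmin = C₀·(f + f² + … + f^4).
≈ 3.360 × (0.0899 + 0.0081 + 0.0007 + 0.0001) ≈ 3.360 × 0.0988 ≈ 0.332 mg/L.

0.3 mg/L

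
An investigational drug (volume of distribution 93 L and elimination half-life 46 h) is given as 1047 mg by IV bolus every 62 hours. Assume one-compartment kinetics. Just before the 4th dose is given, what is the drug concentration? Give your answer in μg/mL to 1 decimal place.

6.8 μg/mL

f = (1/2)^(τ/t½) = (1/2)^(62/46) ≈ 0.3929.
C₀ = D/Vd = 1047/93 ≈ 11.258 μg/mL.
Before the 4th dose, 3 doses have been given. Superposition: Cmin = C₀·(f + f² + … + f^3).
≈ 11.258 × (0.3929 + 0.1544 + 0.0607) ≈ 11.258 × 0.6080 ≈ 6.845 μg/mL.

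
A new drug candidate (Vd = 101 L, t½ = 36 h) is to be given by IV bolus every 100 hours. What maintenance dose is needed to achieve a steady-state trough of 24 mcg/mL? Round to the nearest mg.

τ/t½ = 100/36 ≈ 2.7778, so f = (1/2)^(100/36) ≈ 0.145816.
Cmin,ss = (D/Vd)·f/(1−f), so D = Cmin,ss·Vd·(1−f)/f.
D = 24 × 101 × (1−f)/f ≈ 24 × 101 × 5.85796 ≈ 14199.70 mg.

14200 mg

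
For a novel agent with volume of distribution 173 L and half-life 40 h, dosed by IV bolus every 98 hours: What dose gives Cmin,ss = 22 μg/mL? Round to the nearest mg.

16991 mg

τ/t½ = 98/40 ≈ 2.45, so f = (1/2)^(98/40) ≈ 0.183011.
Cmin,ss = (D/Vd)·f/(1−f), so D = Cmin,ss·Vd·(1−f)/f.
D = 22 × 173 × (1−f)/f ≈ 22 × 173 × 4.46415 ≈ 16990.55 mg.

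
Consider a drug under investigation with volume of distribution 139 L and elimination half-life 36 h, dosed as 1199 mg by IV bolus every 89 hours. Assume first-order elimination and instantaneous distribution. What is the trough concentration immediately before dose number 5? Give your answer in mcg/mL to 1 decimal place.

1.9 mcg/mL

f = (1/2)^(τ/t½) = (1/2)^(89/36) ≈ 0.1802.
C₀ = D/Vd = 1199/139 ≈ 8.626 mcg/mL.
Before the 5th dose, 4 doses have been given. Superposition: Cmin = C₀·(f + f² + … + f^4).
≈ 8.626 × (0.1802 + 0.0325 + 0.0059 + 0.0011) ≈ 8.626 × 0.2197 ≈ 1.895 mcg/mL.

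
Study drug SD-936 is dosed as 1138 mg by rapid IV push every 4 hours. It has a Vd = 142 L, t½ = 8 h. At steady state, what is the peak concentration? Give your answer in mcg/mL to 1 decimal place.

27.4 mcg/mL

k = ln2/t½ = ln2/8 ≈ 0.086643 h⁻¹; fraction remaining f = e^(−kτ) = e^(−0.086643×4) ≈ 0.7071.
At steady state, accumulation factor R = 1/(1 − e^(−kτ)) ≈ 3.4141.
Each bolus raises the concentration by D/Vd = 1138/142 ≈ 8.014 mcg/mL.
Steady-state peak Cmax,ss = C₀·R ≈ 8.014 × 3.4141 ≈ 27.361 mcg/mL.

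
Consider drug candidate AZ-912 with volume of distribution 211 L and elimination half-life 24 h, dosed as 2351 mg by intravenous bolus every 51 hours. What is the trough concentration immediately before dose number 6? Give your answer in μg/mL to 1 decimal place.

3.3 μg/mL

f = (1/2)^(τ/t½) = (1/2)^(51/24) ≈ 0.2293.
C₀ = D/Vd = 2351/211 ≈ 11.142 μg/mL.
Before the 6th dose, 5 doses have been given. Superposition: Cmin = C₀·(f + f² + … + f^5).
≈ 11.142 × (0.2293 + 0.0526 + 0.0121 + 0.0028 + 0.0006) ≈ 11.142 × 0.2974 ≈ 3.314 μg/mL.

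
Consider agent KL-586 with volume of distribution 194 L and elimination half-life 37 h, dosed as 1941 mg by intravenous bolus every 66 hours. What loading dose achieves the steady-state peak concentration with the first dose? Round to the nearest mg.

2735 mg

f = (1/2)^(66/37) ≈ 0.290421; accumulation ratio R = 1/(1−f) ≈ 1.40929.
Loading dose to hit Cmax,ss on first dose: D_load = D_maint·R ≈ 1941 × 1.40929 ≈ 2735.43 mg.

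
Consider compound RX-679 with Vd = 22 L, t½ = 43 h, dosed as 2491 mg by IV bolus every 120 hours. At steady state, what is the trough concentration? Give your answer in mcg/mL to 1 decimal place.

τ/t½ = 120/43 ≈ 2.7907, so fraction remaining f = (1/2)^(120/43) ≈ 0.1445.
Single-dose peak C₀ = D/Vd = 2491/22 ≈ 113.227 mcg/mL.
Steady-state trough Cmin,ss = C₀·f/(1−f) ≈ 113.227 × 0.1445/0.8555 ≈ 19.125 mcg/mL.

19.1 mcg/mL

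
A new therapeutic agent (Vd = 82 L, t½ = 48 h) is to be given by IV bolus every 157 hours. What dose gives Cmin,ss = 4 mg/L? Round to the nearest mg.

2838 mg

τ/t½ = 157/48 ≈ 3.2708, so f = (1/2)^(157/48) ≈ 0.103605.
Cmin,ss = (D/Vd)·f/(1−f), so D = Cmin,ss·Vd·(1−f)/f.
D = 4 × 82 × (1−f)/f ≈ 4 × 82 × 8.65204 ≈ 2837.87 mg.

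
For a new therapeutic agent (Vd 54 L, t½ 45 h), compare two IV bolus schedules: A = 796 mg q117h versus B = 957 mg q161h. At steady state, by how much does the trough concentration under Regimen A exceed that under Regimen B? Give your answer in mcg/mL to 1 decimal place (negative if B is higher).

1.3 mcg/mL

Regimen A: f = (1/2)^(117/45) ≈ 0.1649; Cmin,ss = (796/54)·f/(1−f) ≈ 2.911 mcg/mL.
Regimen B: f = (1/2)^(161/45) ≈ 0.0837; Cmin,ss = (957/54)·f/(1−f) ≈ 1.619 mcg/mL.
Difference ≈ 2.911 − 1.619 ≈ 1.292 mcg/mL.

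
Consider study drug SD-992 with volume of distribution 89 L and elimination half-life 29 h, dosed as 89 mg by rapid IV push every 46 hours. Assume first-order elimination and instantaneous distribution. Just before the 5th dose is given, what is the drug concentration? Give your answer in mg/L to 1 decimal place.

f = (1/2)^(τ/t½) = (1/2)^(46/29) ≈ 0.3330.
C₀ = D/Vd = 89/89 ≈ 1.000 mg/L.
Before the 5th dose, 4 doses have been given. Superposition: Cmin = C₀·(f + f² + … + f^4).
≈ 1.000 × (0.3330 + 0.1109 + 0.0369 + 0.0123) ≈ 1.000 × 0.4931 ≈ 0.493 mg/L.

0.5 mg/L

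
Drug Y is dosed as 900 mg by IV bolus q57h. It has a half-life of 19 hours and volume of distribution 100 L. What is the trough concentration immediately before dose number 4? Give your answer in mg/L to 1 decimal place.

1.3 mg/L

f = (1/2)^(τ/t½) = (1/2)^(57/19) ≈ 0.1250.
C₀ = D/Vd = 900/100 ≈ 9.000 mg/L.
Before the 4th dose, 3 doses have been given. Superposition: Cmin = C₀·(f + f² + … + f^3).
≈ 9.000 × (0.1250 + 0.0156 + 0.0020) ≈ 9.000 × 0.1426 ≈ 1.283 mg/L.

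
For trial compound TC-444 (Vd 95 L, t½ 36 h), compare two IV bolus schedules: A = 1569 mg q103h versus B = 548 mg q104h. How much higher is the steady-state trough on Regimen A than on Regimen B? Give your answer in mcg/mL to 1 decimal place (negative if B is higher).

Regimen A: f = (1/2)^(103/36) ≈ 0.1376; Cmin,ss = (1569/95)·f/(1−f) ≈ 2.635 mcg/mL.
Regimen B: f = (1/2)^(104/36) ≈ 0.1350; Cmin,ss = (548/95)·f/(1−f) ≈ 0.900 mcg/mL.
Difference ≈ 2.635 − 0.900 ≈ 1.735 mcg/mL.

1.7 mcg/mL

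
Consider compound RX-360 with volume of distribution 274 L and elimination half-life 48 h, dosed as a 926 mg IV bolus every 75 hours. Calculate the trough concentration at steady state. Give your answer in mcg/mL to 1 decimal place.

τ/t½ = 75/48 ≈ 1.5625, so fraction remaining f = (1/2)^(75/48) ≈ 0.3386.
Single-dose peak C₀ = D/Vd = 926/274 ≈ 3.380 mcg/mL.
Steady-state trough Cmin,ss = C₀·f/(1−f) ≈ 3.380 × 0.3386/0.6614 ≈ 1.730 mcg/mL.

1.7 mcg/mL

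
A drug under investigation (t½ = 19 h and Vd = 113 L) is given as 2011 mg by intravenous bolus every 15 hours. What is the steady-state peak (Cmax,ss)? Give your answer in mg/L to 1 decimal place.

k = ln2/t½ = ln2/19 ≈ 0.036481 h⁻¹; fraction remaining f = e^(−kτ) = e^(−0.036481×15) ≈ 0.5786.
At steady state, accumulation factor R = 1/(1 − e^(−kτ)) ≈ 2.3730.
Each bolus raises the concentration by D/Vd = 2011/113 ≈ 17.796 mg/L.
Steady-state peak Cmax,ss = C₀·R ≈ 17.796 × 2.3730 ≈ 42.230 mg/L.

42.2 mg/L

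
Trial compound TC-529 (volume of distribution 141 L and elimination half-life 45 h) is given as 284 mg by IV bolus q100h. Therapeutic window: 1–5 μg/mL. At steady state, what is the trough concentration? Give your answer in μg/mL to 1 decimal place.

Over one 100-h interval, 100/45 ≈ 2.2222 half-lives elapse, leaving f ≈ 0.2143 of each dose.
At steady state, accumulation factor R = 1/(1 − e^(−kτ)) ≈ 1.2728.
Single-dose peak C₀ = D/Vd = 284/141 ≈ 2.014 μg/mL.
Steady-state peak Cmax,ss = C₀·R ≈ 2.014 × 1.2728 ≈ 2.563 μg/mL.
Steady-state trough Cmin,ss = Cmax,ss·f ≈ 2.563 × 0.2143 ≈ 0.549 μg/mL.
Trough 0.5 μg/mL vs MEC 1 μg/mL: subtherapeutic.

0.5 μg/mL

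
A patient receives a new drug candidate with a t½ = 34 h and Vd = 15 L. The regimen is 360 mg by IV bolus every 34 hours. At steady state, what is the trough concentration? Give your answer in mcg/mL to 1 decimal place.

The dosing interval is 1 half-life, so f = 2^(−1) = 0.5.
At steady state, R = 1/(1 − 0.5) = 2/1.
Single-dose peak C₀ = D/Vd = 360/15 = 24 mcg/mL.
Steady-state peak Cmax,ss = C₀·R = 24 × 2/1 ≈ 48.000 mcg/mL.
Steady-state trough Cmin,ss = Cmax,ss·f ≈ 48.000 × 0.5 ≈ 24.000 mcg/mL.

24.0 mcg/mL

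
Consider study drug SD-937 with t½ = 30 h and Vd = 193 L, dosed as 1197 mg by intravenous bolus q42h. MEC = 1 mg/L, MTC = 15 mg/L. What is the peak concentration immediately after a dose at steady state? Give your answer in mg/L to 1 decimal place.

10.0 mg/L

Over one 42-h interval, 42/30 ≈ 1.4 half-lives elapse, leaving f ≈ 0.3789 of each dose.
Accumulation ratio R = 1/(1 − f) ≈ 1/0.6211 ≈ 1.6100.
Each bolus raises the concentration by D/Vd = 1197/193 ≈ 6.202 mg/L.
Steady-state peak Cmax,ss = C₀·R ≈ 6.202 × 1.6100 ≈ 9.985 mg/L.
Peak 10.0 mg/L vs MTC 15 mg/L: below toxic threshold.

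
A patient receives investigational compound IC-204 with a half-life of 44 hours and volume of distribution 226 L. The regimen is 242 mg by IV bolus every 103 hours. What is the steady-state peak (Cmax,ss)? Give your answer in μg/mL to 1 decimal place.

1.3 μg/mL

Over one 103-h interval, 103/44 ≈ 2.3409 half-lives elapse, leaving f ≈ 0.1974 of each dose.
Accumulation ratio R = 1/(1 − f) ≈ 1/0.8026 ≈ 1.2460.
Each bolus raises the concentration by D/Vd = 242/226 ≈ 1.071 μg/mL.
Steady-state peak Cmax,ss = C₀·R ≈ 1.071 × 1.2460 ≈ 1.334 μg/mL.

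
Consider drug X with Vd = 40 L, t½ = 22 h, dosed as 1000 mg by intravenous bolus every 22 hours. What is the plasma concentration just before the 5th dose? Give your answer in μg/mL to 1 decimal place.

23.4 μg/mL

f = (1/2)^(τ/t½) = (1/2)^(22/22) ≈ 0.5000.
C₀ = D/Vd = 1000/40 ≈ 25.000 μg/mL.
Before the 5th dose, 4 doses have been given. Superposition: Cmin = C₀·(f + f² + … + f^4).
≈ 25.000 × (0.5000 + 0.2500 + 0.1250 + 0.0625) ≈ 25.000 × 0.9375 ≈ 23.438 μg/mL.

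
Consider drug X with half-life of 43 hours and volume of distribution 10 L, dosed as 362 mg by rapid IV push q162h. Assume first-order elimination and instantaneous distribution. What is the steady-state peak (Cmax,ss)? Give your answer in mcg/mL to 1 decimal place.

39.1 mcg/mL

k = ln2/t½ = ln2/43 ≈ 0.016120 h⁻¹; fraction remaining f = e^(−kτ) = e^(−0.016120×162) ≈ 0.0734.
At steady state, accumulation factor R = 1/(1 − e^(−kτ)) ≈ 1.0792.
Single-dose peak C₀ = D/Vd = 362/10 ≈ 36.200 mcg/mL.
Steady-state peak Cmax,ss = C₀·R ≈ 36.200 × 1.0792 ≈ 39.067 mcg/mL.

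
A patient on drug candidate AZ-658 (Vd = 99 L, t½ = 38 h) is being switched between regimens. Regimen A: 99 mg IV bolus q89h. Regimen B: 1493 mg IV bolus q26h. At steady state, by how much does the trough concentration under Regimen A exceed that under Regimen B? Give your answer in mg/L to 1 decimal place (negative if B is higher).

Regimen A: f = (1/2)^(89/38) ≈ 0.1972; Cmin,ss = (99/99)·f/(1−f) ≈ 0.246 mg/L.
Regimen B: f = (1/2)^(26/38) ≈ 0.6223; Cmin,ss = (1493/99)·f/(1−f) ≈ 24.847 mg/L.
Difference ≈ 0.246 − 24.847 ≈ -24.601 mg/L.

-24.6 mg/L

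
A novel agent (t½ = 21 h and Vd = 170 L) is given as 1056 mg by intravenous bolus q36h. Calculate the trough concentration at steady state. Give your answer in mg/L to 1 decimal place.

k = ln2/t½ = ln2/21 ≈ 0.033007 h⁻¹; fraction remaining f = e^(−kτ) = e^(−0.033007×36) ≈ 0.3048.
At steady state, accumulation factor R = 1/(1 − e^(−kτ)) ≈ 1.4384.
Each bolus raises the concentration by D/Vd = 1056/170 ≈ 6.212 mg/L.
Steady-state peak Cmax,ss = C₀·R ≈ 6.212 × 1.4384 ≈ 8.935 mg/L.
Steady-state trough Cmin,ss = Cmax,ss·f ≈ 8.935 × 0.3048 ≈ 2.723 mg/L.

2.7 mg/L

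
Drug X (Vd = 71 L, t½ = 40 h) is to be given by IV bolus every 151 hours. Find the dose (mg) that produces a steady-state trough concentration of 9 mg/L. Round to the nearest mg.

8109 mg

τ/t½ = 151/40 ≈ 3.775, so f = (1/2)^(151/40) ≈ 0.073049.
Cmin,ss = (D/Vd)·f/(1−f), so D = Cmin,ss·Vd·(1−f)/f.
D = 9 × 71 × (1−f)/f ≈ 9 × 71 × 12.68944 ≈ 8108.55 mg.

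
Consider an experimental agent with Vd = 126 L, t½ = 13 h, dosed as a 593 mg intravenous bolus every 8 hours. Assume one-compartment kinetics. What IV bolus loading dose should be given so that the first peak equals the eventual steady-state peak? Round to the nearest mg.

f = (1/2)^(8/13) ≈ 0.652756; accumulation ratio R = 1/(1−f) ≈ 2.87982.
Loading dose to hit Cmax,ss on first dose: D_load = D_maint·R ≈ 593 × 2.87982 ≈ 1707.73 mg.

1708 mg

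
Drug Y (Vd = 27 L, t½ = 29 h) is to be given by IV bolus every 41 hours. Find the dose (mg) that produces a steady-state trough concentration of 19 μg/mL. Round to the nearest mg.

τ/t½ = 41/29 ≈ 1.4138, so f = (1/2)^(41/29) ≈ 0.375324.
Cmin,ss = (D/Vd)·f/(1−f), so D = Cmin,ss·Vd·(1−f)/f.
D = 19 × 27 × (1−f)/f ≈ 19 × 27 × 1.66436 ≈ 853.82 mg.

854 mg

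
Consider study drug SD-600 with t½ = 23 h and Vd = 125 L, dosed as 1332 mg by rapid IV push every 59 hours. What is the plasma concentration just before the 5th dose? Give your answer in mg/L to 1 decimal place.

2.2 mg/L

f = (1/2)^(τ/t½) = (1/2)^(59/23) ≈ 0.1690.
C₀ = D/Vd = 1332/125 ≈ 10.656 mg/L.
Before the 5th dose, 4 doses have been given. Superposition: Cmin = C₀·(f + f² + … + f^4).
≈ 10.656 × (0.1690 + 0.0286 + 0.0048 + 0.0008) ≈ 10.656 × 0.2032 ≈ 2.165 mg/L.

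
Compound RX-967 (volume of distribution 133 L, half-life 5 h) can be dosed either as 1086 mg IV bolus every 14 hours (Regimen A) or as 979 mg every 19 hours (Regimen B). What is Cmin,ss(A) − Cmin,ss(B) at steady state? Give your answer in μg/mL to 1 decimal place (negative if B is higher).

0.8 μg/mL

Regimen A: f = (1/2)^(14/5) ≈ 0.1436; Cmin,ss = (1086/133)·f/(1−f) ≈ 1.369 μg/mL.
Regimen B: f = (1/2)^(19/5) ≈ 0.0718; Cmin,ss = (979/133)·f/(1−f) ≈ 0.569 μg/mL.
Difference ≈ 1.369 − 0.569 ≈ 0.800 μg/mL.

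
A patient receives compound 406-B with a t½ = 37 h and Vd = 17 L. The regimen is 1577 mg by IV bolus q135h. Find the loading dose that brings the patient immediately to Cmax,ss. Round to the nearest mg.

1714 mg

f = (1/2)^(135/37) ≈ 0.079735; accumulation ratio R = 1/(1−f) ≈ 1.08664.
Loading dose to hit Cmax,ss on first dose: D_load = D_maint·R ≈ 1577 × 1.08664 ≈ 1713.63 mg.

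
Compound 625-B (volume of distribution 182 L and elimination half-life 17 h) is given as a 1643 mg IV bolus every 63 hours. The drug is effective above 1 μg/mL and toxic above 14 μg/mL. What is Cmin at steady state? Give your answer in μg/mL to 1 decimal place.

0.7 μg/mL

k = ln2/t½ = ln2/17 ≈ 0.040773 h⁻¹; fraction remaining f = e^(−kτ) = e^(−0.040773×63) ≈ 0.0766.
Accumulation ratio R = 1/(1 − f) ≈ 1/0.9234 ≈ 1.0830.
Single-dose peak C₀ = D/Vd = 1643/182 ≈ 9.027 μg/mL.
Steady-state peak Cmax,ss = C₀·R ≈ 9.027 × 1.0830 ≈ 9.776 μg/mL.
One interval later, Cmin,ss = Cmax,ss·e^(−kτ) ≈ 9.776 × 0.0766 ≈ 0.749 μg/mL.
Trough 0.7 μg/mL vs MEC 1 μg/mL: subtherapeutic.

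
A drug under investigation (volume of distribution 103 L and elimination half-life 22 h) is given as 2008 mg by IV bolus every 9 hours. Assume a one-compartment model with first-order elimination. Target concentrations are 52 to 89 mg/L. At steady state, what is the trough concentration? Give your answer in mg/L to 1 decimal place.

59.5 mg/L

k = ln2/t½ = ln2/22 ≈ 0.031507 h⁻¹; fraction remaining f = e^(−kτ) = e^(−0.031507×9) ≈ 0.7531.
Accumulation ratio R = 1/(1 − f) ≈ 1/0.2469 ≈ 4.0502.
Each bolus raises the concentration by D/Vd = 2008/103 ≈ 19.495 mg/L.
Cmax,ss = C₀/(1 − f) ≈ 19.495/0.2469 ≈ 78.959 mg/L.
One interval later, Cmin,ss = Cmax,ss·e^(−kτ) ≈ 78.959 × 0.7531 ≈ 59.464 mg/L.
Trough 59.5 mg/L vs MEC 52 mg/L: adequate.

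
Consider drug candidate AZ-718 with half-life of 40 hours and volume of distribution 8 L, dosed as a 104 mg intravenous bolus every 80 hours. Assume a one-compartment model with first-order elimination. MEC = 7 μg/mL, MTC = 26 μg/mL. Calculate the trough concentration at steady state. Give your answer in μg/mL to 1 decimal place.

τ = 80 h = 2 half-lives, so f = (1/2)^2 = 0.25.
Accumulation ratio R = 1/(1 − f) = 1/0.75 = 4/3.
Single-dose peak C₀ = D/Vd = 104/8 = 13 μg/mL.
Steady-state peak Cmax,ss = C₀·R = 13 × 4/3 ≈ 17.333 μg/mL.
Steady-state trough Cmin,ss = Cmax,ss·f ≈ 17.333 × 0.25 ≈ 4.333 μg/mL.
Trough 4.3 μg/mL vs MEC 7 μg/mL: subtherapeutic.

4.3 μg/mL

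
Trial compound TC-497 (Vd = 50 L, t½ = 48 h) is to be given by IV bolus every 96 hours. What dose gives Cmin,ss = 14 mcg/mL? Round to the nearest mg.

2100 mg

τ/t½ = 96/48 ≈ 2, so f = (1/2)^(96/48) ≈ 0.250000.
Cmin,ss = (D/Vd)·f/(1−f), so D = Cmin,ss·Vd·(1−f)/f.
D = 14 × 50 × (1−f)/f ≈ 14 × 50 × 3.00000 ≈ 2100.00 mg.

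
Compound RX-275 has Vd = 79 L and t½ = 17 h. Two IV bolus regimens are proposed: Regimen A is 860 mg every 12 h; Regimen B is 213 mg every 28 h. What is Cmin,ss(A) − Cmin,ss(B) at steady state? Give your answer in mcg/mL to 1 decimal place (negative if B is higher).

16.0 mcg/mL

Regimen A: f = (1/2)^(12/17) ≈ 0.6131; Cmin,ss = (860/79)·f/(1−f) ≈ 17.251 mcg/mL.
Regimen B: f = (1/2)^(28/17) ≈ 0.3193; Cmin,ss = (213/79)·f/(1−f) ≈ 1.265 mcg/mL.
Difference ≈ 17.251 − 1.265 ≈ 15.986 mcg/mL.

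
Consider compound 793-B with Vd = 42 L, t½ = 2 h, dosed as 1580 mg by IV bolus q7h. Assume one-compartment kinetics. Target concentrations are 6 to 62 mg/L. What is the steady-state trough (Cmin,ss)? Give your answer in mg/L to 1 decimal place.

3.6 mg/L

Over one 7-h interval, 7/2 ≈ 3.5 half-lives elapse, leaving f ≈ 0.0884 of each dose.
Each bolus raises the concentration by D/Vd = 1580/42 ≈ 37.619 mg/L.
Steady-state trough Cmin,ss = C₀·f/(1−f) ≈ 37.619 × 0.0884/0.9116 ≈ 3.648 mg/L.
Trough 3.6 mg/L vs MEC 6 mg/L: subtherapeutic.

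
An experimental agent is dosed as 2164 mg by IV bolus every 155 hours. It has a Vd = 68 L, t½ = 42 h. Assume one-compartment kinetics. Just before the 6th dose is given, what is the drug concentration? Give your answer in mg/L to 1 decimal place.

f = (1/2)^(τ/t½) = (1/2)^(155/42) ≈ 0.0775.
C₀ = D/Vd = 2164/68 ≈ 31.824 mg/L.
Before the 6th dose, 5 doses have been given. Superposition: Cmin = C₀·(f + f² + … + f^5).
≈ 31.824 × (0.0775 + 0.0060 + 0.0005 + 0.0000 + 0.0000) ≈ 31.824 × 0.0840 ≈ 2.673 mg/L.

2.7 mg/L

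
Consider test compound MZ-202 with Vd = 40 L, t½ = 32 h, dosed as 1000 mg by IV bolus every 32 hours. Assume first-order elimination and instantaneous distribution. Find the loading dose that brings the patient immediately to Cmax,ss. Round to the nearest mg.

2000 mg

f = (1/2)^(32/32) ≈ 0.500000; accumulation ratio R = 1/(1−f) ≈ 2.00000.
Loading dose to hit Cmax,ss on first dose: D_load = D_maint·R ≈ 1000 × 2.00000 ≈ 2000.00 mg.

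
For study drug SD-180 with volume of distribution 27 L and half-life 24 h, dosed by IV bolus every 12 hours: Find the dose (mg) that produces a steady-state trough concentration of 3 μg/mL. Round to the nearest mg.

34 mg

τ/t½ = 12/24 ≈ 0.5, so f = (1/2)^(12/24) ≈ 0.707107.
Cmin,ss = (D/Vd)·f/(1−f), so D = Cmin,ss·Vd·(1−f)/f.
D = 3 × 27 × (1−f)/f ≈ 3 × 27 × 0.41421 ≈ 33.55 mg.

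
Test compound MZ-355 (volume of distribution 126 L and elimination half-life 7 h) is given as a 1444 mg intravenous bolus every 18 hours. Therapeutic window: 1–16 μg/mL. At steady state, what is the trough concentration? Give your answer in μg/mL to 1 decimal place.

2.3 μg/mL

τ/t½ = 18/7 ≈ 2.5714, so fraction remaining f = (1/2)^(18/7) ≈ 0.1682.
Each bolus raises the concentration by D/Vd = 1444/126 ≈ 11.460 μg/mL.
Steady-state trough Cmin,ss = C₀·f/(1−f) ≈ 11.460 × 0.1682/0.8318 ≈ 2.317 μg/mL.
Trough 2.3 μg/mL vs MEC 1 μg/mL: adequate.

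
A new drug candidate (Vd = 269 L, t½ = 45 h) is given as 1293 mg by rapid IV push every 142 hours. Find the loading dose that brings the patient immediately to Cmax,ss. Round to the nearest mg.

1456 mg

f = (1/2)^(142/45) ≈ 0.112223; accumulation ratio R = 1/(1−f) ≈ 1.12641.
Loading dose to hit Cmax,ss on first dose: D_load = D_maint·R ≈ 1293 × 1.12641 ≈ 1456.45 mg.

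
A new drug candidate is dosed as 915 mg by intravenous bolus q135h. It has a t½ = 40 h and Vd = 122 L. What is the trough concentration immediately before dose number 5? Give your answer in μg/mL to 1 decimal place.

f = (1/2)^(τ/t½) = (1/2)^(135/40) ≈ 0.0964.
C₀ = D/Vd = 915/122 ≈ 7.500 μg/mL.
Before the 5th dose, 4 doses have been given. Superposition: Cmin = C₀·(f + f² + … + f^4).
≈ 7.500 × (0.0964 + 0.0093 + 0.0009 + 0.0001) ≈ 7.500 × 0.1067 ≈ 0.800 μg/mL.

0.8 μg/mL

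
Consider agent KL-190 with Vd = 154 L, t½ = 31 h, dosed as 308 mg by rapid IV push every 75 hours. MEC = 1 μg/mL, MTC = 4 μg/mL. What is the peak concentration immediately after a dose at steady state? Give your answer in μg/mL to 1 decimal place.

τ/t½ = 75/31 ≈ 2.4194, so fraction remaining f = (1/2)^(75/31) ≈ 0.1869.
Accumulation ratio R = 1/(1 − f) ≈ 1/0.8131 ≈ 1.2299.
Single-dose peak C₀ = D/Vd = 308/154 ≈ 2.000 μg/mL.
Steady-state peak Cmax,ss = C₀·R ≈ 2.000 × 1.2299 ≈ 2.460 μg/mL.
Peak 2.5 μg/mL vs MTC 4 μg/mL: below toxic threshold.

2.5 μg/mL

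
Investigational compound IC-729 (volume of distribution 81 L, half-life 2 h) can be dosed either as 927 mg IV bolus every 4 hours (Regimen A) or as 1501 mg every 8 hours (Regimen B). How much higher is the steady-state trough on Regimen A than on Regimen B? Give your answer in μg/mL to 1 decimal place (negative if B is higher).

2.6 μg/mL

Regimen A: f = (1/2)^(4/2) ≈ 0.2500; Cmin,ss = (927/81)·f/(1−f) ≈ 3.815 μg/mL.
Regimen B: f = (1/2)^(8/2) ≈ 0.0625; Cmin,ss = (1501/81)·f/(1−f) ≈ 1.235 μg/mL.
Difference ≈ 3.815 − 1.235 ≈ 2.580 μg/mL.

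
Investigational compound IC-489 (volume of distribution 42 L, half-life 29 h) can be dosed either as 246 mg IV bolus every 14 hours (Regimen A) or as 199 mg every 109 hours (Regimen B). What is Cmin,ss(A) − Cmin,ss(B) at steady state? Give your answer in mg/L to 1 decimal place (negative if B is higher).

14.4 mg/L

Regimen A: f = (1/2)^(14/29) ≈ 0.7156; Cmin,ss = (246/42)·f/(1−f) ≈ 14.738 mg/L.
Regimen B: f = (1/2)^(109/29) ≈ 0.0739; Cmin,ss = (199/42)·f/(1−f) ≈ 0.378 mg/L.
Difference ≈ 14.738 − 0.378 ≈ 14.360 mg/L.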